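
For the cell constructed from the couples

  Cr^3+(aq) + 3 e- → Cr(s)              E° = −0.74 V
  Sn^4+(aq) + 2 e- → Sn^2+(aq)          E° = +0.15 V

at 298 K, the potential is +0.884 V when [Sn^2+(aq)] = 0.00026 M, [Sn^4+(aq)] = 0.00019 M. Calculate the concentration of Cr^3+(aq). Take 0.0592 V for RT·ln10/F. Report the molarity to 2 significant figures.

1.3 M

With Sn⁴⁺/Sn²⁺ at the cathode and Cr³⁺/Cr at the anode, E°cell = +0.15 − (−0.74) = +0.89 V (n = 6).
Since E = E° − (0.0592/n)·log Q, log Q = n(E° − E)/0.0592 = 0.608.
The balanced reaction is 3 Sn^4+(aq) + 2 Cr(s) → 3 Sn^2+(aq) + 2 Cr^3+(aq), so Q = ([Sn^2+(aq)]^3·[Cr^3+(aq)]^2) / [Sn^4+(aq)]^3.
Substituting the known concentrations and solving, log [Cr^3+(aq)] = 0.100 and [Cr^3+(aq)] = 1.3 M.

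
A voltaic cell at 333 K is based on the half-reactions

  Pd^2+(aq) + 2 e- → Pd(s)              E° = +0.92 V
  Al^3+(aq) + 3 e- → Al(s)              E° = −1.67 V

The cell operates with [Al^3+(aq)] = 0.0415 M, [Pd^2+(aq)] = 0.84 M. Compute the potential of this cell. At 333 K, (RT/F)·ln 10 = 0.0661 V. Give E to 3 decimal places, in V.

+2.618 V

The Pd²⁺/Pd couple has the more positive E°, so it is the cathode; Al³⁺/Al is the anode.
E°cell = +0.92 − (−1.67) = +2.59 V, with n = 6 electrons transferred.
The balanced reaction is 3 Pd^2+(aq) + 2 Al(s) → 3 Pd(s) + 2 Al^3+(aq), so Q = [Al^3+(aq)]^2 / [Pd^2+(aq)]^3 = 0.00291 and log Q = −2.537.
E = E° − (0.0661/n)·log Q = +2.59 − (0.0661/6)(−2.537) = +2.618 V.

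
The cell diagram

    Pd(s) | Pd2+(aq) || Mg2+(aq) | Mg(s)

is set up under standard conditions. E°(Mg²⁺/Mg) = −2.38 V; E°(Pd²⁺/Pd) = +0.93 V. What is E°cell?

−3.31 V

By convention the left-hand electrode in cell notation is the anode (oxidation) and the right-hand electrode is the cathode (reduction).
E°cell = E°(right) − E°(left) = −2.38 − (+0.93) = −3.31 V.
The negative sign shows that, as written, the cell would require an external voltage to drive the reaction.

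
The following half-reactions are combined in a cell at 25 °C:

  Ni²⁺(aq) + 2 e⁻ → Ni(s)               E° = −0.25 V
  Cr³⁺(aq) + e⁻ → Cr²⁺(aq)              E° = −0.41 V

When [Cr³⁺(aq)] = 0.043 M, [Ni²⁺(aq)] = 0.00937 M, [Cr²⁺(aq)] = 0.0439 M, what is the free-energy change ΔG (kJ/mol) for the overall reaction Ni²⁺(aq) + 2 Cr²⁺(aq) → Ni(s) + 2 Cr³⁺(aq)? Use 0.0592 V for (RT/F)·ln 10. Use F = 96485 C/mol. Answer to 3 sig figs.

−19.4 kJ/mol

E°cell = −0.25 − (−0.41) = +0.16 V; the balanced reaction transfers n = 2 electrons.
The reaction quotient is [Cr³⁺(aq)]^2 / ([Ni²⁺(aq)]·[Cr²⁺(aq)]^2) = 102; by Nernst, E = +0.16 − (0.0592/2)(2.010) = +0.1005 V.
Finally ΔG = −nFE = −(2)(96485 C/mol)(+0.1005 V) = −19.4 kJ/mol.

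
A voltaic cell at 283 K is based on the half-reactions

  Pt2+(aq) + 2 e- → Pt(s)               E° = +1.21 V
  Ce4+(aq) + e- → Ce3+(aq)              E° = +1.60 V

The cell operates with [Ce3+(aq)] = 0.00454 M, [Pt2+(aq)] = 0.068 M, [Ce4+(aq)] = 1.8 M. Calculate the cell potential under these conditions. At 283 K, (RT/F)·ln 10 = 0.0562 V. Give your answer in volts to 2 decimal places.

Since E°(Ce⁴⁺/Ce³⁺) > E°(Pt²⁺/Pt), Ce⁴⁺/Ce³⁺ serves as the cathode.
The standard potential is +1.60 − (+1.21) = +0.39 V and the balanced reaction transfers n = 2 electrons.
For the overall reaction 2 Ce4+(aq) + Pt(s) → 2 Ce3+(aq) + Pt2+(aq), Q = ([Ce3+(aq)]^2·[Pt2+(aq)]) / [Ce4+(aq)]^2 = 4.33×10^−7, giving log Q = −6.364.
Applying E = E° − (RT ln10/nF)·log Q gives +0.39 − (0.0562/2)(−6.364) = +0.57 V.

+0.57 V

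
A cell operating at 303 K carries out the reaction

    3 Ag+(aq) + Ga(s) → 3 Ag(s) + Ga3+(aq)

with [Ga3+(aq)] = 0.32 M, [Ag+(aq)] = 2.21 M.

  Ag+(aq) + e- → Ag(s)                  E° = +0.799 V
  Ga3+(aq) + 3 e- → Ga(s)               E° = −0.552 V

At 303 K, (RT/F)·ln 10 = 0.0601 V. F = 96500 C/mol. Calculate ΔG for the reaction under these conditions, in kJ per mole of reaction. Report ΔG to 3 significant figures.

−400 kJ/mol

E°cell = +0.799 − (−0.552) = +1.351 V; the balanced reaction transfers n = 3 electrons.
The reaction quotient is [Ga3+(aq)] / [Ag+(aq)]^3 = 0.0296; by Nernst, E = +1.351 − (0.0601/3)(−1.528) = +1.3816 V.
Then ΔG = −nFE = −3 × 96500 × +1.3816 J/mol = −400 kJ/mol.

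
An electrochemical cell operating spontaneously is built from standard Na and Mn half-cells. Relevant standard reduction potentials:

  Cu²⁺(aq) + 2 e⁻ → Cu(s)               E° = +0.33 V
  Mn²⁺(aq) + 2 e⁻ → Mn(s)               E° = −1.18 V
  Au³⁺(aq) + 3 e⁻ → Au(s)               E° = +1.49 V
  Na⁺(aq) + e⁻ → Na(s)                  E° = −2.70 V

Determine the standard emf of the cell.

+1.52 V

The Mn²⁺/Mn couple has the higher E°, so Mn ion is reduced (cathode) and Na is oxidized (anode).
E°cell = E°(cathode) − E°(anode) = −1.18 − (−2.70) = +1.52 V.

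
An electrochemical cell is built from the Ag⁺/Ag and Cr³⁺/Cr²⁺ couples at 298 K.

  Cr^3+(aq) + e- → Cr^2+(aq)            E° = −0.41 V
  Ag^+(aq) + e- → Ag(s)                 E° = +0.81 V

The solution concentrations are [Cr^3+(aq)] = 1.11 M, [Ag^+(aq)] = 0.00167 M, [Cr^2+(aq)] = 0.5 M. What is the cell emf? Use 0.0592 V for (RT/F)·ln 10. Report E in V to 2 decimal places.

Since E°(Ag⁺/Ag) > E°(Cr³⁺/Cr²⁺), Ag⁺/Ag serves as the cathode.
E°cell = E°cat − E°an = +0.81 − (−0.41) = +1.22 V; n = 1.
For the overall reaction Ag^+(aq) + Cr^2+(aq) → Ag(s) + Cr^3+(aq), Q = [Cr^3+(aq)] / ([Ag^+(aq)]·[Cr^2+(aq)]) = 1.33×10^3, giving log Q = 3.124.
Applying E = E° − (RT ln10/nF)·log Q gives +1.22 − (0.0592/1)(3.124) = +1.04 V.

+1.04 V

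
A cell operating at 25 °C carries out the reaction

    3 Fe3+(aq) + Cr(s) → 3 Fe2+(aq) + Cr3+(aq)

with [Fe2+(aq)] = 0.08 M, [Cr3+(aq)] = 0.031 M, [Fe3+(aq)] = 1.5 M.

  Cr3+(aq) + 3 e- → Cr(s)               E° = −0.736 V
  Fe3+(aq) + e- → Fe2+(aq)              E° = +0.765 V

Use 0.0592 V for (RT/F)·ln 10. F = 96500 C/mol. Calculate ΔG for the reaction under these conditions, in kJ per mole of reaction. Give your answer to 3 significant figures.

−465 kJ/mol

With Fe³⁺/Fe²⁺ reduced at the cathode, E°cell = +0.765 − (−0.736) = +1.501 V and n = 3.
Here Q = ([Fe2+(aq)]^3·[Cr3+(aq)]) / [Fe3+(aq)]^3 = 4.7×10^−6 (log Q = −5.328), giving E = +1.501 − (0.0592/3)·(−5.328) = +1.6061 V.
Then ΔG = −nFE = −3 × 96500 × +1.6061 J/mol = −465 kJ/mol.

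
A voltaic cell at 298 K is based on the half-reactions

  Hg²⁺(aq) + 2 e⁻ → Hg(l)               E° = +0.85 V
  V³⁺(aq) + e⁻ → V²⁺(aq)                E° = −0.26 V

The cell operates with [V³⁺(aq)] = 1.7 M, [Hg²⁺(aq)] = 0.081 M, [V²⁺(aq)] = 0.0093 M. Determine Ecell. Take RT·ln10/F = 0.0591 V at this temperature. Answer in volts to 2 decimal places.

+0.94 V

The Hg²⁺/Hg couple has the more positive E°, so it is the cathode; V³⁺/V²⁺ is the anode.
The standard potential is +0.85 − (−0.26) = +1.11 V and the balanced reaction transfers n = 2 electrons.
For the overall reaction Hg²⁺(aq) + 2 V²⁺(aq) → Hg(l) + 2 V³⁺(aq), Q = [V³⁺(aq)]^2 / ([Hg²⁺(aq)]·[V²⁺(aq)]^2) = 4.13×10^5, giving log Q = 5.615.
E = E° − (0.0591/n)·log Q = +1.11 − (0.0591/2)(5.615) = +0.94 V.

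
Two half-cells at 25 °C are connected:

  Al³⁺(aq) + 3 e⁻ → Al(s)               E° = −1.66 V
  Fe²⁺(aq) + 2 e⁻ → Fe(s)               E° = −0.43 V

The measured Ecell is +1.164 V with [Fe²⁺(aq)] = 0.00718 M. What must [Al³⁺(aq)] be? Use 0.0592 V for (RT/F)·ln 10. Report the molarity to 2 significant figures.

1.3 M

With Fe²⁺/Fe at the cathode and Al³⁺/Al at the anode, E°cell = −0.43 − (−1.66) = +1.23 V (n = 6).
Rearranging E = E° − (0.0592/n)·log Q gives log Q = 6(+1.23 − (+1.164))/0.0592 = 6.689.
Balancing electrons gives 3 Fe²⁺(aq) + 2 Al(s) → 3 Fe(s) + 2 Al³⁺(aq); thus Q = [Al³⁺(aq)]^2 / [Fe²⁺(aq)]^3.
Isolating [Al³⁺(aq)] in Q = 10^{6.689} yields log [Al³⁺(aq)] = 0.129, i.e. 1.3 M.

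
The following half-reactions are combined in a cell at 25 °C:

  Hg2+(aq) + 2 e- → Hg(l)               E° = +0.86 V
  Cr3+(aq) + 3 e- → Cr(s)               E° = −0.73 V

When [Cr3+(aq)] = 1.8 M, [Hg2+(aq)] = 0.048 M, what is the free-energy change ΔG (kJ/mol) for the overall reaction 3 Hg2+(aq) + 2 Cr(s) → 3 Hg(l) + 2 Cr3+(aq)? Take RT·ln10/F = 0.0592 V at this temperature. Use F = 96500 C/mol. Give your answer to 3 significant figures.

The standard cell potential is +0.86 − (−0.73) = +1.59 V, with n = 6 electrons in the balanced equation.
Here Q = [Cr3+(aq)]^2 / [Hg2+(aq)]^3 = 2.93×10^4 (log Q = 4.467), giving E = +1.59 − (0.0592/6)·(4.467) = +1.5459 V.
Finally ΔG = −nFE = −(6)(96500 C/mol)(+1.5459 V) = −895 kJ/mol.

−895 kJ/mol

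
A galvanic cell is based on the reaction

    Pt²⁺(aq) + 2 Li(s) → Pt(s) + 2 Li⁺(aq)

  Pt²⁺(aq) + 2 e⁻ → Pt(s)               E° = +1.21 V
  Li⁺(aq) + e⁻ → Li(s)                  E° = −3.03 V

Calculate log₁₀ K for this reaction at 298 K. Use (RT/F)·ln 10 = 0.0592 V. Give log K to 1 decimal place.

log K = 143.2

The Pt²⁺/Pt couple is reduced (cathode); E°cell = +1.21 − (−3.03) = +4.24 V with n = 2.
At equilibrium E = 0, so log K = nE°cell / 0.0592 = (2)(+4.24) / 0.0592 = 143.2.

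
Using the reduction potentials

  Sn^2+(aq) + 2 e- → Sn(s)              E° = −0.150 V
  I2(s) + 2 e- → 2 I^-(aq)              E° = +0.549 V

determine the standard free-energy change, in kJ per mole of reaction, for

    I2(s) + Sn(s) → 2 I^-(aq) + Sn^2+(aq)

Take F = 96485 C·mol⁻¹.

−135 kJ/mol

In the reaction as written I2(s) is reduced, so the I₂/I⁻ couple is the cathode and Sn²⁺/Sn is the anode.
E°cell = +0.549 − (−0.150) = +0.699 V; balancing electrons gives n = 2.
ΔG° = −nFE°cell = −(2)(96485)(+0.699) J/mol = −135 kJ/mol.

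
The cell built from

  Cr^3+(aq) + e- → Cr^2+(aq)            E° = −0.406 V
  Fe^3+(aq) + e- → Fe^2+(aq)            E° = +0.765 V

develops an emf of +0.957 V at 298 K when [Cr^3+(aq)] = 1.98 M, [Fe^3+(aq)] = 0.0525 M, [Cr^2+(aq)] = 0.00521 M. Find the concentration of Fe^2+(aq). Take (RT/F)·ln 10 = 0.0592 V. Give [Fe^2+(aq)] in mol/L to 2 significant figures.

The Fe³⁺/Fe²⁺ couple has the larger reduction potential, so it is the cathode: E°cell = +0.765 − (−0.406) = +1.171 V and n = 1.
From the Nernst equation, log Q = n(E° − E)/0.0592 = 1·(+1.171 − (+0.957))/0.0592 = 3.615.
For Fe^3+(aq) + Cr^2+(aq) → Fe^2+(aq) + Cr^3+(aq), the reaction quotient is Q = ([Fe^2+(aq)]·[Cr^3+(aq)]) / ([Fe^3+(aq)]·[Cr^2+(aq)]).
Isolating [Fe^2+(aq)] in Q = 10^{3.615} yields log [Fe^2+(aq)] = −0.245, i.e. 0.57 M.

0.57 M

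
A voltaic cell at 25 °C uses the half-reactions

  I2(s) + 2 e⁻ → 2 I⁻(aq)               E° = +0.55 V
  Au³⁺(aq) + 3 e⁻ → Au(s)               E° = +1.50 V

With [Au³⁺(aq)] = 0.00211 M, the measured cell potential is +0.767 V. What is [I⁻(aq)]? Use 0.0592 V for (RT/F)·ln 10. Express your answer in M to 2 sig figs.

Au³⁺/Au is the cathode (higher E°); E°cell = +1.50 − (+0.55) = +0.95 V with n = 6.
Rearranging E = E° − (0.0592/n)·log Q gives log Q = 6(+0.95 − (+0.767))/0.0592 = 18.547.
For 2 Au³⁺(aq) + 6 I⁻(aq) → 2 Au(s) + 3 I2(s), the reaction quotient is Q = 1 / ([Au³⁺(aq)]^2·[I⁻(aq)]^6).
Solving for the unknown gives log [I⁻(aq)] = −2.199, so [I⁻(aq)] ≈ 0.0063 M.

0.0063 M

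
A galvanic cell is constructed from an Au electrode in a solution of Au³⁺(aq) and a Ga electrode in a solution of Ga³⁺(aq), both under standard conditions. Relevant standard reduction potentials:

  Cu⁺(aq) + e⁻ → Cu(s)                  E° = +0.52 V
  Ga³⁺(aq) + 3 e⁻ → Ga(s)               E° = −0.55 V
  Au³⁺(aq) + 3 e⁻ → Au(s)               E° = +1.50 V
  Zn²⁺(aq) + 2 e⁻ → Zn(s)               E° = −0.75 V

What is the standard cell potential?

Of the two couples in this cell, the one with the more positive reduction potential is reduced at the cathode: here that is Au³⁺/Au (+1.50 V); Ga³⁺/Ga (−0.55 V) is the anode.
E°cell = E°(cathode) − E°(anode) = +1.50 − (−0.55) = +2.05 V.

+2.05 V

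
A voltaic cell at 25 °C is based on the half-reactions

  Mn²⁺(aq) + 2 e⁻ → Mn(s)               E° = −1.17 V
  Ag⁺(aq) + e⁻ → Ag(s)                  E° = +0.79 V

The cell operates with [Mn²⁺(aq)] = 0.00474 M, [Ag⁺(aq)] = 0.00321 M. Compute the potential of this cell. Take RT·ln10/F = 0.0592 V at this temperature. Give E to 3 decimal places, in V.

+1.881 V

Ag⁺/Ag is reduced (cathode, E° = +0.79 V) and Mn²⁺/Mn is oxidized (anode).
E°cell = E°cat − E°an = +0.79 − (−1.17) = +1.96 V; n = 2.
The balanced reaction is 2 Ag⁺(aq) + Mn(s) → 2 Ag(s) + Mn²⁺(aq), so Q = [Mn²⁺(aq)] / [Ag⁺(aq)]^2 = 460 and log Q = 2.663.
E = E° − (0.0592/n)·log Q = +1.96 − (0.0592/2)(2.663) = +1.881 V.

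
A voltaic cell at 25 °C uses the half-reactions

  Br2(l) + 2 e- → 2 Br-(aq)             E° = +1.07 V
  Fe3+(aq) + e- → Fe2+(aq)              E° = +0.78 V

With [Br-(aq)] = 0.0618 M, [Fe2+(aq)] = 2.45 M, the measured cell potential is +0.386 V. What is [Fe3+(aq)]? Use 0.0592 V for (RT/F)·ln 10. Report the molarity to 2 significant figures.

The Br₂/Br⁻ couple has the larger reduction potential, so it is the cathode: E°cell = +1.07 − (+0.78) = +0.29 V and n = 2.
Since E = E° − (0.0592/n)·log Q, log Q = n(E° − E)/0.0592 = −3.243.
The balanced reaction is Br2(l) + 2 Fe2+(aq) → 2 Br-(aq) + 2 Fe3+(aq), so Q = ([Br-(aq)]^2·[Fe3+(aq)]^2) / [Fe2+(aq)]^2.
Isolating [Fe3+(aq)] in Q = 10^{−3.243} yields log [Fe3+(aq)] = −0.023, i.e. 0.95 M.

0.95 M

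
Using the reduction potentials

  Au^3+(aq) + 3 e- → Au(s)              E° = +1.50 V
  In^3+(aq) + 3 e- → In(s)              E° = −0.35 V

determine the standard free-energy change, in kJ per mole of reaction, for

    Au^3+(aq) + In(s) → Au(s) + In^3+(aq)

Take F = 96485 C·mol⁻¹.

−535 kJ/mol

In the reaction as written Au^3+(aq) is reduced, so the Au³⁺/Au couple is the cathode and In³⁺/In is the anode.
E°cell = +1.50 − (−0.35) = +1.85 V; balancing electrons gives n = 3.
ΔG° = −nFE°cell = −(3)(96485)(+1.85) J/mol = −535 kJ/mol.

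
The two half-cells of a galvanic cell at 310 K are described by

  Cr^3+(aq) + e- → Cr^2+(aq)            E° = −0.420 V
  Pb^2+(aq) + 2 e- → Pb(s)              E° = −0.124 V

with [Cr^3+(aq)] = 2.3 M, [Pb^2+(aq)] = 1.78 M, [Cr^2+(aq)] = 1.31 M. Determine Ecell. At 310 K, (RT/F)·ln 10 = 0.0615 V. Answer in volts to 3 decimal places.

+0.289 V

Since E°(Pb²⁺/Pb) > E°(Cr³⁺/Cr²⁺), Pb²⁺/Pb serves as the cathode.
The standard potential is −0.124 − (−0.420) = +0.296 V and the balanced reaction transfers n = 2 electrons.
Balancing gives Pb^2+(aq) + 2 Cr^2+(aq) → Pb(s) + 2 Cr^3+(aq); hence Q = [Cr^3+(aq)]^2 / ([Pb^2+(aq)]·[Cr^2+(aq)]^2) = 1.73 (log Q = 0.238).
By the Nernst equation, E = +0.296 − (0.0615/2)·(0.238) = +0.289 V.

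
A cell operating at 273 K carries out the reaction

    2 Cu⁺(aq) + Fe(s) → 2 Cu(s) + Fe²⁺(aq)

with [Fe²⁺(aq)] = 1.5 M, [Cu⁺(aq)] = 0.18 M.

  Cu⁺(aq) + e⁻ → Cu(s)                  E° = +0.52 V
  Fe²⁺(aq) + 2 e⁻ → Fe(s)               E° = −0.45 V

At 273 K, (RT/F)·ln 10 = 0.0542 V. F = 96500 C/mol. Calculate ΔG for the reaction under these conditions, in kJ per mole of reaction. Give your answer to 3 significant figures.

−179 kJ/mol

The standard cell potential is +0.52 − (−0.45) = +0.97 V, with n = 2 electrons in the balanced equation.
Q = [Fe²⁺(aq)] / [Cu⁺(aq)]^2 = 46.3, so log Q = 1.666 and E = +0.97 − (0.0542/2)(1.666) = +0.9249 V.
Then ΔG = −nFE = −2 × 96500 × +0.9249 J/mol = −179 kJ/mol.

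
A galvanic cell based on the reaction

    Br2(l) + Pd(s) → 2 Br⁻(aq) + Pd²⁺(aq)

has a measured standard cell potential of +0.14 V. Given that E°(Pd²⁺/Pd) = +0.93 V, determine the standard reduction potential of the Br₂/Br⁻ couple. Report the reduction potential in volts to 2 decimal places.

+1.07 V

In the reaction as written the Br₂/Br⁻ couple is reduced (cathode) and Pd²⁺/Pd is oxidized (anode), so E°cell = E°(Br₂/Br⁻) − E°(Pd²⁺/Pd).
E°(Br₂/Br⁻) = E°cell + E°(anode) = +0.14 + (+0.93) = +1.07 V.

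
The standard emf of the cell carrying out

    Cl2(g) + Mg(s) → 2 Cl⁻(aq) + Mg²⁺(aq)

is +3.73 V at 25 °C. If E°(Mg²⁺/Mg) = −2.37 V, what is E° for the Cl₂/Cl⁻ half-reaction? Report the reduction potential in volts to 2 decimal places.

+1.36 V

In the reaction as written the Cl₂/Cl⁻ couple is reduced (cathode) and Mg²⁺/Mg is oxidized (anode), so E°cell = E°(Cl₂/Cl⁻) − E°(Mg²⁺/Mg).
E°(Cl₂/Cl⁻) = E°cell + E°(anode) = +3.73 + (−2.37) = +1.36 V.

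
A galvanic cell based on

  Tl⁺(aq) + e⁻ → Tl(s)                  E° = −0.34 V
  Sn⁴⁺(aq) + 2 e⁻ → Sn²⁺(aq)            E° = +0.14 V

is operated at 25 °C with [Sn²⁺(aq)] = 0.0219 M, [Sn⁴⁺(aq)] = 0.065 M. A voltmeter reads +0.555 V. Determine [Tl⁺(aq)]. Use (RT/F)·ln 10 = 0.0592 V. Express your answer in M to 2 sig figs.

Sn⁴⁺/Sn²⁺ is the cathode (higher E°); E°cell = +0.14 − (−0.34) = +0.48 V with n = 2.
From the Nernst equation, log Q = n(E° − E)/0.0592 = 2·(+0.48 − (+0.555))/0.0592 = −2.534.
The balanced reaction is Sn⁴⁺(aq) + 2 Tl(s) → Sn²⁺(aq) + 2 Tl⁺(aq), so Q = ([Sn²⁺(aq)]·[Tl⁺(aq)]^2) / [Sn⁴⁺(aq)].
Isolating [Tl⁺(aq)] in Q = 10^{−2.534} yields log [Tl⁺(aq)] = −1.031, i.e. 0.093 M.

0.093 M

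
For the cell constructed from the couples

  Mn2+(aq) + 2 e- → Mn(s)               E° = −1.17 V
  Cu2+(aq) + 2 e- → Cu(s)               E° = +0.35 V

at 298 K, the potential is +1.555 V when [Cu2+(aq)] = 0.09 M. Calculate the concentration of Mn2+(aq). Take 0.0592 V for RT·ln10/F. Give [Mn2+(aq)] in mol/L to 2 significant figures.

Cu²⁺/Cu is the cathode (higher E°); E°cell = +0.35 − (−1.17) = +1.52 V with n = 2.
Since E = E° − (0.0592/n)·log Q, log Q = n(E° − E)/0.0592 = −1.182.
For Cu2+(aq) + Mn(s) → Cu(s) + Mn2+(aq), the reaction quotient is Q = [Mn2+(aq)] / [Cu2+(aq)].
Isolating [Mn2+(aq)] in Q = 10^{−1.182} yields log [Mn2+(aq)] = −2.228, i.e. 0.0059 M.

0.0059 M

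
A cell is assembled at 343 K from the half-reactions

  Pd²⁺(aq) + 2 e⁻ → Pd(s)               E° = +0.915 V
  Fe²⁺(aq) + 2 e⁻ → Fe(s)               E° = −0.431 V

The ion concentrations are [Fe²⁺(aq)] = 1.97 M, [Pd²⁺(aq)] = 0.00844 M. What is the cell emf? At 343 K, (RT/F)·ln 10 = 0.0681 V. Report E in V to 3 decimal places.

+1.265 V

Since E°(Pd²⁺/Pd) > E°(Fe²⁺/Fe), Pd²⁺/Pd serves as the cathode.
The standard potential is +0.915 − (−0.431) = +1.346 V and the balanced reaction transfers n = 2 electrons.
Balancing gives Pd²⁺(aq) + Fe(s) → Pd(s) + Fe²⁺(aq); hence Q = [Fe²⁺(aq)] / [Pd²⁺(aq)] = 233 (log Q = 2.368).
Applying E = E° − (RT ln10/nF)·log Q gives +1.346 − (0.0681/2)(2.368) = +1.265 V.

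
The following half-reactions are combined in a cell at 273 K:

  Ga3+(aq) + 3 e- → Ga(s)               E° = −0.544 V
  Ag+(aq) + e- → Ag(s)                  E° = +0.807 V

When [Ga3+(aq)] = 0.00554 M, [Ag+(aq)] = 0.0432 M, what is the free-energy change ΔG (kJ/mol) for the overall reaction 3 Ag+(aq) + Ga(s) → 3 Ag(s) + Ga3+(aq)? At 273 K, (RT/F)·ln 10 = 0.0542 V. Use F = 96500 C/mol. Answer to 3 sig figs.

E°cell = +0.807 − (−0.544) = +1.351 V; the balanced reaction transfers n = 3 electrons.
The reaction quotient is [Ga3+(aq)] / [Ag+(aq)]^3 = 68.7; by Nernst, E = +1.351 − (0.0542/3)(1.837) = +1.3178 V.
Then ΔG = −nFE = −3 × 96500 × +1.3178 J/mol = −382 kJ/mol.

−382 kJ/mol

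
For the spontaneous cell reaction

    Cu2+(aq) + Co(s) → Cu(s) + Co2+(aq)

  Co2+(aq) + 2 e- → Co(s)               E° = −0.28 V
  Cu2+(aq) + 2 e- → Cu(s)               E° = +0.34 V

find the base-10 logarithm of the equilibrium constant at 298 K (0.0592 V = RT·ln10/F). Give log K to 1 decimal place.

log K = 20.9

The Cu²⁺/Cu couple is reduced (cathode); E°cell = +0.34 − (−0.28) = +0.62 V with n = 2.
At equilibrium E = 0, so log K = nE°cell / 0.0592 = (2)(+0.62) / 0.0592 = 20.9.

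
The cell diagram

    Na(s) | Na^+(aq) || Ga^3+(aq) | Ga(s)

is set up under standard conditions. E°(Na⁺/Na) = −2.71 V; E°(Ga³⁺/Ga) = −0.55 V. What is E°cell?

+2.16 V

By convention the left-hand electrode in cell notation is the anode (oxidation) and the right-hand electrode is the cathode (reduction).
E°cell = E°(right) − E°(left) = −0.55 − (−2.71) = +2.16 V.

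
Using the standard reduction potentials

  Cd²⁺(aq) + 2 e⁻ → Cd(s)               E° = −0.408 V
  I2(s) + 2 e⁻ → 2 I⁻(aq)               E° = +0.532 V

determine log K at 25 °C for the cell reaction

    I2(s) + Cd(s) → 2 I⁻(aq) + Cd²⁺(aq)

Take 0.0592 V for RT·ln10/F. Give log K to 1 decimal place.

The I₂/I⁻ couple is reduced (cathode); E°cell = +0.532 − (−0.408) = +0.940 V with n = 2.
At equilibrium E = 0, so log K = nE°cell / 0.0592 = (2)(+0.940) / 0.0592 = 31.8.

log K = 31.8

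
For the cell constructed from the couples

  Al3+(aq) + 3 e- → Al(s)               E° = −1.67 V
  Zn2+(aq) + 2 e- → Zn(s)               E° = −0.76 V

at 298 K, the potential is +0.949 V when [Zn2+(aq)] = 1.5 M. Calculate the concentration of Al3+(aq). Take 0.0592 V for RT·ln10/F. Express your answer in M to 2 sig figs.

The Zn²⁺/Zn couple has the larger reduction potential, so it is the cathode: E°cell = −0.76 − (−1.67) = +0.91 V and n = 6.
Rearranging E = E° − (0.0592/n)·log Q gives log Q = 6(+0.91 − (+0.949))/0.0592 = −3.953.
For 3 Zn2+(aq) + 2 Al(s) → 3 Zn(s) + 2 Al3+(aq), the reaction quotient is Q = [Al3+(aq)]^2 / [Zn2+(aq)]^3.
Solving for the unknown gives log [Al3+(aq)] = −1.712, so [Al3+(aq)] ≈ 0.019 M.

0.019 M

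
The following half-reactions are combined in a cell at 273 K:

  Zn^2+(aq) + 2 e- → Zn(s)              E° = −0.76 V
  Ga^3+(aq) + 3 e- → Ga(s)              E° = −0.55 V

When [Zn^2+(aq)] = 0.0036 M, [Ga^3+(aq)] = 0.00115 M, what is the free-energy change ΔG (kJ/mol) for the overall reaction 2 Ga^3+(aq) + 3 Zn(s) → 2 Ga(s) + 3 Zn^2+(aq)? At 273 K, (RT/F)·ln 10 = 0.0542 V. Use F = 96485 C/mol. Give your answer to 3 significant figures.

−129 kJ/mol

With Ga³⁺/Ga reduced at the cathode, E°cell = −0.55 − (−0.76) = +0.21 V and n = 6.
The reaction quotient is [Zn^2+(aq)]^3 / [Ga^3+(aq)]^2 = 0.0353; by Nernst, E = +0.21 − (0.0542/6)(−1.452) = +0.2231 V.
Finally ΔG = −nFE = −(6)(96485 C/mol)(+0.2231 V) = −129 kJ/mol.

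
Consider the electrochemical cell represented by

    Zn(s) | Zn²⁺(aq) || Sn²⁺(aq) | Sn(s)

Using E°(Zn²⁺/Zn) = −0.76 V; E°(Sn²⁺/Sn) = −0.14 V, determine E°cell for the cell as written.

By convention the left-hand electrode in cell notation is the anode (oxidation) and the right-hand electrode is the cathode (reduction).
E°cell = E°(right) − E°(left) = −0.14 − (−0.76) = +0.62 V.

+0.62 V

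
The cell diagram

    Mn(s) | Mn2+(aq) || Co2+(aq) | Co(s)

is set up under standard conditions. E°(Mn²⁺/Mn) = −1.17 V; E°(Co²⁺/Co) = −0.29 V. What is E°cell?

By convention the left-hand electrode in cell notation is the anode (oxidation) and the right-hand electrode is the cathode (reduction).
E°cell = E°(right) − E°(left) = −0.29 − (−1.17) = +0.88 V.

+0.88 V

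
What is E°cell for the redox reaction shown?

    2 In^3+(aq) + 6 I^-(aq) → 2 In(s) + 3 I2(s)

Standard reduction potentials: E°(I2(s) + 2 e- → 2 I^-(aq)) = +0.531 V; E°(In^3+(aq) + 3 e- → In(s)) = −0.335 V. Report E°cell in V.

−0.866 V

In the reaction as written, In^3+(aq) is reduced (cathode) and I2(s) is produced by oxidation at the anode.
E°cell = E°(cathode) − E°(anode) = −0.335 − (+0.531) = −0.866 V.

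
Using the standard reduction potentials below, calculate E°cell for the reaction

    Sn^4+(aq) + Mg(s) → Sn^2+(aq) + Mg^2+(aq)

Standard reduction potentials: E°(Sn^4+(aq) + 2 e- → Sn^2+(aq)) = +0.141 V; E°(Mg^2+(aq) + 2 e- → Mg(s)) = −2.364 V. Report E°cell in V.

+2.505 V

In the reaction as written, Sn^4+(aq) is reduced (cathode) and Mg^2+(aq) is produced by oxidation at the anode.
E°cell = E°(cathode) − E°(anode) = +0.141 − (−2.364) = +2.505 V.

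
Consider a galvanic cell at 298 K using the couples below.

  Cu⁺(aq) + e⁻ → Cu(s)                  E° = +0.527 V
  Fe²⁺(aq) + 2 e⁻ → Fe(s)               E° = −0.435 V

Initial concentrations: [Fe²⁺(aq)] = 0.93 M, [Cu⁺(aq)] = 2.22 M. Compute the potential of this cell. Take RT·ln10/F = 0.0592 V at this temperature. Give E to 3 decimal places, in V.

+0.983 V

Cu⁺/Cu is reduced (cathode, E° = +0.527 V) and Fe²⁺/Fe is oxidized (anode).
E°cell = E°cat − E°an = +0.527 − (−0.435) = +0.962 V; n = 2.
For the overall reaction 2 Cu⁺(aq) + Fe(s) → 2 Cu(s) + Fe²⁺(aq), Q = [Fe²⁺(aq)] / [Cu⁺(aq)]^2 = 0.189, giving log Q = −0.724.
Applying E = E° − (RT ln10/nF)·log Q gives +0.962 − (0.0592/2)(−0.724) = +0.983 V.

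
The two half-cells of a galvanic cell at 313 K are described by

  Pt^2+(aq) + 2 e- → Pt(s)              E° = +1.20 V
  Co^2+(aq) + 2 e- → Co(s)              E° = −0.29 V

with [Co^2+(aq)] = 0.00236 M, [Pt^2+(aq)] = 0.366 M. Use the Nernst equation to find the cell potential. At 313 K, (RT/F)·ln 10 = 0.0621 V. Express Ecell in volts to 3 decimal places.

+1.558 V

The Pt²⁺/Pt couple has the more positive E°, so it is the cathode; Co²⁺/Co is the anode.
The standard potential is +1.20 − (−0.29) = +1.49 V and the balanced reaction transfers n = 2 electrons.
For the overall reaction Pt^2+(aq) + Co(s) → Pt(s) + Co^2+(aq), Q = [Co^2+(aq)] / [Pt^2+(aq)] = 0.00645, giving log Q = −2.191.
Applying E = E° − (RT ln10/nF)·log Q gives +1.49 − (0.0621/2)(−2.191) = +1.558 V.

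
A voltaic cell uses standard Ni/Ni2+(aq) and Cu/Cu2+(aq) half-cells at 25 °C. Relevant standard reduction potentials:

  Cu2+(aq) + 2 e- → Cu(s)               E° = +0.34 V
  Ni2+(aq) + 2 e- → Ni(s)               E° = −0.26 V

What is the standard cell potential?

The Cu²⁺/Cu couple has the higher E°, so Cu ion is reduced (cathode) and Ni is oxidized (anode).
E°cell = E°(cathode) − E°(anode) = +0.34 − (−0.26) = +0.60 V.

+0.60 V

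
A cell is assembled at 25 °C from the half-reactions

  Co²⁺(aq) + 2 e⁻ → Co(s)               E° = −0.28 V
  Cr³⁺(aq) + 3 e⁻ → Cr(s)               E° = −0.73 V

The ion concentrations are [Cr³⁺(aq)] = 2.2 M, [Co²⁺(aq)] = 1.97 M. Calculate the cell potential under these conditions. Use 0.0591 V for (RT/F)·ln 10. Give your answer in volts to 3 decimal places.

+0.452 V

Since E°(Co²⁺/Co) > E°(Cr³⁺/Cr), Co²⁺/Co serves as the cathode.
The standard potential is −0.28 − (−0.73) = +0.45 V and the balanced reaction transfers n = 6 electrons.
Balancing gives 3 Co²⁺(aq) + 2 Cr(s) → 3 Co(s) + 2 Cr³⁺(aq); hence Q = [Cr³⁺(aq)]^2 / [Co²⁺(aq)]^3 = 0.633 (log Q = −0.199).
Applying E = E° − (RT ln10/nF)·log Q gives +0.45 − (0.0591/6)(−0.199) = +0.452 V.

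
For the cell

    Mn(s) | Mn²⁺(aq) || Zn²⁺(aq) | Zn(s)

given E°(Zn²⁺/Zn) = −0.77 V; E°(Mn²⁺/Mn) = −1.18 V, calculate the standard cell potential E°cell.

+0.41 V

By convention the left-hand electrode in cell notation is the anode (oxidation) and the right-hand electrode is the cathode (reduction).
E°cell = E°(right) − E°(left) = −0.77 − (−1.18) = +0.41 V.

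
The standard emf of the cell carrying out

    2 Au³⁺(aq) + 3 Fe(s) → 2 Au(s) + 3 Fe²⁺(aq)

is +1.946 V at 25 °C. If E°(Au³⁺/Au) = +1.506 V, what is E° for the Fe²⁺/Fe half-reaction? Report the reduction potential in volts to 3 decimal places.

−0.440 V

In the reaction as written the Au³⁺/Au couple is reduced (cathode) and Fe²⁺/Fe is oxidized (anode), so E°cell = E°(Au³⁺/Au) − E°(Fe²⁺/Fe).
E°(Fe²⁺/Fe) = E°(cathode) − E°cell = +1.506 − (+1.946) = −0.440 V.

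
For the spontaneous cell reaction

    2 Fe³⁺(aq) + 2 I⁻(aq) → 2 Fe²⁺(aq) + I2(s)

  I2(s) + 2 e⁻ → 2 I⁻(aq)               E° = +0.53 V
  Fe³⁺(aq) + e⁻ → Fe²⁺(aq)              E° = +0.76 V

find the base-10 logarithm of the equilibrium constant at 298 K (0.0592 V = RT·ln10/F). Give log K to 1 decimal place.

log K = 7.8

The Fe³⁺/Fe²⁺ couple is reduced (cathode); E°cell = +0.76 − (+0.53) = +0.23 V with n = 2.
At equilibrium E = 0, so log K = nE°cell / 0.0592 = (2)(+0.23) / 0.0592 = 7.8.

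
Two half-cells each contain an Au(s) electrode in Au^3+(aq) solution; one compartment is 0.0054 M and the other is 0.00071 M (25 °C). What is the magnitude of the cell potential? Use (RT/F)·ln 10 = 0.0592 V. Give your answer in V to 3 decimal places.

For a concentration cell E°cell = 0, since both electrodes use the same couple.
The compartment with the higher Au^3+(aq) concentration (0.0054 M) acts as the cathode; ions are reduced there and produced at the dilute (0.00071 M) anode.
With n = 3, Ecell = −(0.0592/3)·log([dilute]/[conc]) = −(0.0592/3)·log(0.00071/0.0054) = +0.017 V.

0.017 V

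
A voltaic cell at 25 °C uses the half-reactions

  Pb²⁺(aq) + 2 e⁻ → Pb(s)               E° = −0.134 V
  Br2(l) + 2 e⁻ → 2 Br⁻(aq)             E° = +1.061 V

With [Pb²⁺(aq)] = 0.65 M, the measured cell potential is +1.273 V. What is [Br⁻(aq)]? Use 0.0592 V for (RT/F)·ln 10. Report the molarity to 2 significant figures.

0.060 M

With Br₂/Br⁻ at the cathode and Pb²⁺/Pb at the anode, E°cell = +1.061 − (−0.134) = +1.195 V (n = 2).
From the Nernst equation, log Q = n(E° − E)/0.0592 = 2·(+1.195 − (+1.273))/0.0592 = −2.635.
Balancing electrons gives Br2(l) + Pb(s) → 2 Br⁻(aq) + Pb²⁺(aq); thus Q = [Br⁻(aq)]^2·[Pb²⁺(aq)].
Solving for the unknown gives log [Br⁻(aq)] = −1.224, so [Br⁻(aq)] ≈ 0.060 M.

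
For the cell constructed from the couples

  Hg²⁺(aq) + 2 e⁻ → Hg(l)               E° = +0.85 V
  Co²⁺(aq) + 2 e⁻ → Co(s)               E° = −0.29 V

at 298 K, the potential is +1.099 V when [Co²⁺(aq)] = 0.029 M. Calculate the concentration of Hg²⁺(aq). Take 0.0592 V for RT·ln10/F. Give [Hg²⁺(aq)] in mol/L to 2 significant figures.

0.0012 M

Hg²⁺/Hg is the cathode (higher E°); E°cell = +0.85 − (−0.29) = +1.14 V with n = 2.
Since E = E° − (0.0592/n)·log Q, log Q = n(E° − E)/0.0592 = 1.385.
For Hg²⁺(aq) + Co(s) → Hg(l) + Co²⁺(aq), the reaction quotient is Q = [Co²⁺(aq)] / [Hg²⁺(aq)].
Substituting the known concentrations and solving, log [Hg²⁺(aq)] = −2.923 and [Hg²⁺(aq)] = 0.0012 M.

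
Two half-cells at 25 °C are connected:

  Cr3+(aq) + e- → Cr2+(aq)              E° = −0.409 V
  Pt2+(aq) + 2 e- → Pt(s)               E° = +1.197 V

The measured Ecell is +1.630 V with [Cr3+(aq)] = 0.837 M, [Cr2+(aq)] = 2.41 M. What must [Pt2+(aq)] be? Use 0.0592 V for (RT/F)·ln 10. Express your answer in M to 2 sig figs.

Pt²⁺/Pt is the cathode (higher E°); E°cell = +1.197 − (−0.409) = +1.606 V with n = 2.
Rearranging E = E° − (0.0592/n)·log Q gives log Q = 2(+1.606 − (+1.630))/0.0592 = −0.811.
Balancing electrons gives Pt2+(aq) + 2 Cr2+(aq) → Pt(s) + 2 Cr3+(aq); thus Q = [Cr3+(aq)]^2 / ([Pt2+(aq)]·[Cr2+(aq)]^2).
Substituting the known concentrations and solving, log [Pt2+(aq)] = −0.108 and [Pt2+(aq)] = 0.78 M.

0.78 M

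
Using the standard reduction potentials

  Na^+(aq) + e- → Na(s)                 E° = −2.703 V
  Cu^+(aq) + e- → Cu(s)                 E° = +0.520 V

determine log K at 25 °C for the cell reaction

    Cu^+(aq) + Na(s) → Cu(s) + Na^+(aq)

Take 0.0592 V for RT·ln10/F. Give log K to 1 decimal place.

The Cu⁺/Cu couple is reduced (cathode); E°cell = +0.520 − (−2.703) = +3.223 V with n = 1.
At equilibrium E = 0, so log K = nE°cell / 0.0592 = (1)(+3.223) / 0.0592 = 54.4.

log K = 54.4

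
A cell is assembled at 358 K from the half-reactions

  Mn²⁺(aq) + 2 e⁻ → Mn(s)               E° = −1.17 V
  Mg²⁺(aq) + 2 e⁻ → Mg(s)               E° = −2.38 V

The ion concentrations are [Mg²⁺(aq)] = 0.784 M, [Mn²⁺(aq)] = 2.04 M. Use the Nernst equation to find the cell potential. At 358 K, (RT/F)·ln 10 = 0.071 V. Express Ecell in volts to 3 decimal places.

+1.225 V

Since E°(Mn²⁺/Mn) > E°(Mg²⁺/Mg), Mn²⁺/Mn serves as the cathode.
E°cell = E°cat − E°an = −1.17 − (−2.38) = +1.21 V; n = 2.
The balanced reaction is Mn²⁺(aq) + Mg(s) → Mn(s) + Mg²⁺(aq), so Q = [Mg²⁺(aq)] / [Mn²⁺(aq)] = 0.384 and log Q = −0.415.
Applying E = E° − (RT ln10/nF)·log Q gives +1.21 − (0.071/2)(−0.415) = +1.225 V.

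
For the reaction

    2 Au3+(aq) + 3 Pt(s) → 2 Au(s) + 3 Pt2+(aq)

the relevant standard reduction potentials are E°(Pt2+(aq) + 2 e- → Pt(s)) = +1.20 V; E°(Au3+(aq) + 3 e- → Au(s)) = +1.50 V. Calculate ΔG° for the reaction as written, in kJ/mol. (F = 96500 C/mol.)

−174 kJ/mol

In the reaction as written Au3+(aq) is reduced, so the Au³⁺/Au couple is the cathode and Pt²⁺/Pt is the anode.
E°cell = +1.50 − (+1.20) = +0.30 V; balancing electrons gives n = 6.
ΔG° = −nFE°cell = −(6)(96500)(+0.30) J/mol = −174 kJ/mol.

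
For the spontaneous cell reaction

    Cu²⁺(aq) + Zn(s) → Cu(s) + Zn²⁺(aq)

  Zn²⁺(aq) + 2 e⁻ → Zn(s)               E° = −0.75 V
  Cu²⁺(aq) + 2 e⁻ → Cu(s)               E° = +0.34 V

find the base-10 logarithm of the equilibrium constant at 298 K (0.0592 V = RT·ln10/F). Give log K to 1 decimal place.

The Cu²⁺/Cu couple is reduced (cathode); E°cell = +0.34 − (−0.75) = +1.09 V with n = 2.
At equilibrium E = 0, so log K = nE°cell / 0.0592 = (2)(+1.09) / 0.0592 = 36.8.

log K = 36.8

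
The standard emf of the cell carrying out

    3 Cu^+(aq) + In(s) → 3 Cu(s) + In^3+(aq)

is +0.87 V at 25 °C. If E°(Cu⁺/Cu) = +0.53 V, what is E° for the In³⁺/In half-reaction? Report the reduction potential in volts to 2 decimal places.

−0.34 V

In the reaction as written the Cu⁺/Cu couple is reduced (cathode) and In³⁺/In is oxidized (anode), so E°cell = E°(Cu⁺/Cu) − E°(In³⁺/In).
E°(In³⁺/In) = E°(cathode) − E°cell = +0.53 − (+0.87) = −0.34 V.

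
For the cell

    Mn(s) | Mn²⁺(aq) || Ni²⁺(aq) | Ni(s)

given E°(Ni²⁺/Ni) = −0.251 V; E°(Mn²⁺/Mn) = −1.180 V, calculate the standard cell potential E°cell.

+0.929 V

By convention the left-hand electrode in cell notation is the anode (oxidation) and the right-hand electrode is the cathode (reduction).
E°cell = E°(right) − E°(left) = −0.251 − (−1.180) = +0.929 V.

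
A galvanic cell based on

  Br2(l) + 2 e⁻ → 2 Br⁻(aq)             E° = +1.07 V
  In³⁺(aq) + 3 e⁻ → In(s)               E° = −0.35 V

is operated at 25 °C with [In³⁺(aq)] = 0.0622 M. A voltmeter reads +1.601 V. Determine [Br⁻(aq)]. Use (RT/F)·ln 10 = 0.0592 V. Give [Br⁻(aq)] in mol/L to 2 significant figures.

The Br₂/Br⁻ couple has the larger reduction potential, so it is the cathode: E°cell = +1.07 − (−0.35) = +1.42 V and n = 6.
Rearranging E = E° − (0.0592/n)·log Q gives log Q = 6(+1.42 − (+1.601))/0.0592 = −18.345.
For 3 Br2(l) + 2 In(s) → 6 Br⁻(aq) + 2 In³⁺(aq), the reaction quotient is Q = [Br⁻(aq)]^6·[In³⁺(aq)]^2.
Substituting the known concentrations and solving, log [Br⁻(aq)] = −2.655 and [Br⁻(aq)] = 0.0022 M.

0.0022 M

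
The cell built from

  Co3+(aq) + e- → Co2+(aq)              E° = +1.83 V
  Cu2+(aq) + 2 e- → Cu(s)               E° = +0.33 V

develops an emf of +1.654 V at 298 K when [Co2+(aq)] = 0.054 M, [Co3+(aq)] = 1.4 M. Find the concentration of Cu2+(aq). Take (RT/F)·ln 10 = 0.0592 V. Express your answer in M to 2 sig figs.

The Co³⁺/Co²⁺ couple has the larger reduction potential, so it is the cathode: E°cell = +1.83 − (+0.33) = +1.50 V and n = 2.
From the Nernst equation, log Q = n(E° − E)/0.0592 = 2·(+1.50 − (+1.654))/0.0592 = −5.203.
The balanced reaction is 2 Co3+(aq) + Cu(s) → 2 Co2+(aq) + Cu2+(aq), so Q = ([Co2+(aq)]^2·[Cu2+(aq)]) / [Co3+(aq)]^2.
Solving for the unknown gives log [Cu2+(aq)] = −2.376, so [Cu2+(aq)] ≈ 0.0042 M.

0.0042 M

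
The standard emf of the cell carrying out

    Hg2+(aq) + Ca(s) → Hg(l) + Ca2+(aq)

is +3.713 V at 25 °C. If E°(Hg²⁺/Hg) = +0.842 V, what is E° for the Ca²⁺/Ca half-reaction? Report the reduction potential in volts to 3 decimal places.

−2.871 V

In the reaction as written the Hg²⁺/Hg couple is reduced (cathode) and Ca²⁺/Ca is oxidized (anode), so E°cell = E°(Hg²⁺/Hg) − E°(Ca²⁺/Ca).
E°(Ca²⁺/Ca) = E°(cathode) − E°cell = +0.842 − (+3.713) = −2.871 V.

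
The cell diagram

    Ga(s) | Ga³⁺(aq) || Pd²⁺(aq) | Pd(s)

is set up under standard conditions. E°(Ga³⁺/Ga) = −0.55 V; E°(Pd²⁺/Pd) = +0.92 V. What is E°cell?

+1.47 V

By convention the left-hand electrode in cell notation is the anode (oxidation) and the right-hand electrode is the cathode (reduction).
E°cell = E°(right) − E°(left) = +0.92 − (−0.55) = +1.47 V.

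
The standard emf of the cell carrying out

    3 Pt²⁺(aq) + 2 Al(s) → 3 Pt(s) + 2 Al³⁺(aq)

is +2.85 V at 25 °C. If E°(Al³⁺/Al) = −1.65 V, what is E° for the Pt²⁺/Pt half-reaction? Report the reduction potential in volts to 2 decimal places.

+1.20 V

In the reaction as written the Pt²⁺/Pt couple is reduced (cathode) and Al³⁺/Al is oxidized (anode), so E°cell = E°(Pt²⁺/Pt) − E°(Al³⁺/Al).
E°(Pt²⁺/Pt) = E°cell + E°(anode) = +2.85 + (−1.65) = +1.20 V.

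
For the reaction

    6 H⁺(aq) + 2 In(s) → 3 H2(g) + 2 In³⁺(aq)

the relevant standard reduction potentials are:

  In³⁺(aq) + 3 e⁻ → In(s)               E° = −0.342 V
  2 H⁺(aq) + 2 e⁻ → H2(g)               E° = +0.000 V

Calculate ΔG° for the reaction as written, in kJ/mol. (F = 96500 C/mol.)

In the reaction as written H⁺(aq) is reduced, so the 2H⁺/H₂ couple is the cathode and In³⁺/In is the anode.
E°cell = +0.000 − (−0.342) = +0.342 V; balancing electrons gives n = 6.
ΔG° = −nFE°cell = −(6)(96500)(+0.342) J/mol = −198 kJ/mol.

−198 kJ/mol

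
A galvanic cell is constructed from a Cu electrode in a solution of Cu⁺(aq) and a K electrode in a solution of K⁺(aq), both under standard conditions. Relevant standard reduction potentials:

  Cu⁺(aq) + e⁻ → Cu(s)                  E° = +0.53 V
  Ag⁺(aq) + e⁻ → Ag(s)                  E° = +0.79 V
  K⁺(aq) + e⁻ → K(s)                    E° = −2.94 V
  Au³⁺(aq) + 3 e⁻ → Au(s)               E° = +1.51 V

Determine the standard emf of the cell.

Of the two couples in this cell, the one with the more positive reduction potential is reduced at the cathode: here that is Cu⁺/Cu (+0.53 V); K⁺/K (−2.94 V) is the anode.
E°cell = E°(cathode) − E°(anode) = +0.53 − (−2.94) = +3.47 V.

+3.47 V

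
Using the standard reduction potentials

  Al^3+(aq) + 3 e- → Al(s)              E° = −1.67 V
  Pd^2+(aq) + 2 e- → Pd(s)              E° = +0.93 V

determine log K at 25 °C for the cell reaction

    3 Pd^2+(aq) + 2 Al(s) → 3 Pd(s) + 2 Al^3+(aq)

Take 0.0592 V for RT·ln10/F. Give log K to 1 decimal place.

The Pd²⁺/Pd couple is reduced (cathode); E°cell = +0.93 − (−1.67) = +2.60 V with n = 6.
At equilibrium E = 0, so log K = nE°cell / 0.0592 = (6)(+2.60) / 0.0592 = 263.5.

log K = 263.5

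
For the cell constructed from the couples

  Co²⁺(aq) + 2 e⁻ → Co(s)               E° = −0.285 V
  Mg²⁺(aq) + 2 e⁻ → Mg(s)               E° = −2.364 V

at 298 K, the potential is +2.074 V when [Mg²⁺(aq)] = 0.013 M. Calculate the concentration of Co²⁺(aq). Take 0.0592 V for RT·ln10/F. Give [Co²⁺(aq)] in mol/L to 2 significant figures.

Co²⁺/Co is the cathode (higher E°); E°cell = −0.285 − (−2.364) = +2.079 V with n = 2.
Rearranging E = E° − (0.0592/n)·log Q gives log Q = 2(+2.079 − (+2.074))/0.0592 = 0.169.
The balanced reaction is Co²⁺(aq) + Mg(s) → Co(s) + Mg²⁺(aq), so Q = [Mg²⁺(aq)] / [Co²⁺(aq)].
Isolating [Co²⁺(aq)] in Q = 10^{0.169} yields log [Co²⁺(aq)] = −2.055, i.e. 0.0088 M.

0.0088 M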